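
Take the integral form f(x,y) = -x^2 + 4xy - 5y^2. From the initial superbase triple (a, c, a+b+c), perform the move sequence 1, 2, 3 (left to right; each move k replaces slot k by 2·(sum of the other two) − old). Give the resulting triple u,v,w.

start (-1,-5,-2) = (f(1,0),f(0,1),f(1,1))
replace slot 1: 2·((-5)+(-2)) − (-1) = -13 → (-13,-5,-2)
replace slot 2: 2·((-13)+(-2)) − (-5) = -25 → (-13,-25,-2)
replace slot 3: 2·((-13)+(-25)) − (-2) = -74 → (-13,-25,-74)

-13,-25,-74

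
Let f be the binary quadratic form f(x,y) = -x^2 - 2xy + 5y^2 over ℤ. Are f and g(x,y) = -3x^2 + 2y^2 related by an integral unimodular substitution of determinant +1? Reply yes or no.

D₁ = 24, D₂ = 24
river cycle of f (length 2): (-1, 4, 2), (2, 4, -1)
river cycle of g (length 2): (2, 4, -1), (-1, 4, 2)
cycles coincide ⇒ equivalent

yes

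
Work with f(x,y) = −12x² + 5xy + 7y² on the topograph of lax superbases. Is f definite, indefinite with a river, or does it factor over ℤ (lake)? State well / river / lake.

D = b²−4ac = 5² − 4·(-12)·7 = 361
D = 19² is a perfect square ⇒ form factors over ℤ ⇒ lakes

lake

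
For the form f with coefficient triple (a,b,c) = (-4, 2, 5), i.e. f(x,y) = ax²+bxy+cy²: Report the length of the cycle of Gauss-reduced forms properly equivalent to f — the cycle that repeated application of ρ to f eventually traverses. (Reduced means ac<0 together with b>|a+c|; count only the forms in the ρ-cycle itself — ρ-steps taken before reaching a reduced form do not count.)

D = 84, ⌊√D⌋ = 9
river: ρ → (5,8,-1)
river: ρ → (-1,8,5)
river: ρ → (5,2,-4)
river: ρ → (-4,6,3)
river: ρ → (3,6,-4)
river: ρ → (-4,2,5)
ρ-cycle length = 6 (tail of 0 descent steps not counted)

6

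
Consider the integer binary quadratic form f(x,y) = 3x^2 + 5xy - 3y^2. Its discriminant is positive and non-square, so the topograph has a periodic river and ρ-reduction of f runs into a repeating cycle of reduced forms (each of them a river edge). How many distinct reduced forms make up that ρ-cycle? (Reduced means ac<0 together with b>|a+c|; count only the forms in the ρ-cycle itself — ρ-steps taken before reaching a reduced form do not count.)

D = 61, ⌊√D⌋ = 7
river: ρ → (-3,7,1)
river: ρ → (1,7,-3)
river: ρ → (-3,5,3)
river: ρ → (3,7,-1)
river: ρ → (-1,7,3)
river: ρ → (3,5,-3)
ρ-cycle length = 6 (tail of 0 descent steps not counted)

6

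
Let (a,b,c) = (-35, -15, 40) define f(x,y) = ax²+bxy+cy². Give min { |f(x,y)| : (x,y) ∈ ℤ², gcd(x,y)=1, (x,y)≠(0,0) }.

descent: ρ → (40,15,-35)  [lands on river]
river: ρ → (-35,55,20)
river: ρ → (20,65,-20)
river: ρ → (-20,55,35)
river: ρ → (35,15,-40)
river: ρ → (-40,65,10)
river: ρ → (10,75,-5)
river: ρ → (-5,75,10)
river: ρ → (10,65,-40)
river: ρ → (-40,15,35)
river: ρ → (35,55,-20)
river: ρ → (-20,65,20)
river: ρ → (20,55,-35)
river: ρ → (-35,15,40)
river: ρ → (40,65,-10)
river: ρ → (-10,75,5)
river: ρ → (5,75,-10)
river: ρ → (-10,65,40)
closes: descent 1, river 18
min |a| on river = 5

5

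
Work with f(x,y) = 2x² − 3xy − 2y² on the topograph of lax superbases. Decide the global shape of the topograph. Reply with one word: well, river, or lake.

D = b²−4ac = (-3)² − 4·2·(-2) = 25
D = 5² is a perfect square ⇒ form factors over ℤ ⇒ lakes

lake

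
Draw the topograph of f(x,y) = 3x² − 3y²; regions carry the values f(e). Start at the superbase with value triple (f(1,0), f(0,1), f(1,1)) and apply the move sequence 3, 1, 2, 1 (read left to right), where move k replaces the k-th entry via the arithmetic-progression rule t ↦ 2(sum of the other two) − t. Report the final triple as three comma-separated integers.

start (3,-3,0) = (f(1,0),f(0,1),f(1,1))
replace slot 3: 2·(3+(-3)) − 0 = 0 → (3,-3,0)
replace slot 1: 2·((-3)+0) − 3 = -9 → (-9,-3,0)
replace slot 2: 2·((-9)+0) − (-3) = -15 → (-9,-15,0)
replace slot 1: 2·((-15)+0) − (-9) = -21 → (-21,-15,0)

-21,-15,0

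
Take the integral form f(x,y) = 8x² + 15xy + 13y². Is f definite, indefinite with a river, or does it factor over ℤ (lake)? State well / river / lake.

D = b²−4ac = 15² − 4·8·13 = -191
D < 0 ⇒ definite ⇒ every region one sign ⇒ single well

well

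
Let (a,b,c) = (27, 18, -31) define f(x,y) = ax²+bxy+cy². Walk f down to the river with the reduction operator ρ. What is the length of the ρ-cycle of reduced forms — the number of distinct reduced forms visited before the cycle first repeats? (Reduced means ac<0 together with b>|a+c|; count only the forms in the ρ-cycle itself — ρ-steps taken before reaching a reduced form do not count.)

D = 3672, ⌊√D⌋ = 60
river: ρ → (-31,44,14)
river: ρ → (14,40,-37)
river: ρ → (-37,34,17)
river: ρ → (17,34,-37)
river: ρ → (-37,40,14)
river: ρ → (14,44,-31)
river: ρ → (-31,18,27)
river: ρ → (27,36,-22)
river: ρ → (-22,52,11)
river: ρ → (11,58,-7)
river: ρ → (-7,54,27)
river: ρ → (27,54,-7)
river: ρ → (-7,58,11)
river: ρ → (11,52,-22)
river: ρ → (-22,36,27)
river: ρ → (27,18,-31)
ρ-cycle length = 16 (tail of 0 descent steps not counted)

16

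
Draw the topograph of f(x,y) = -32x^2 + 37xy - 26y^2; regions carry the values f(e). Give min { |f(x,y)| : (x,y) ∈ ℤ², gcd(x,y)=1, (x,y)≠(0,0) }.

translate: b→27 (≡-37 mod 64), so (32,-37,26)→(32,27,21)
flip: (32,27,21)→(21,-27,32)
translate: b→15 (≡-27 mod 42), so (21,-27,32)→(21,15,26)
reduced (well bottom): (21,15,26) with a≤c, −a<b≤a
well minimum |f| = |-21| = 21 (negative-definite)

21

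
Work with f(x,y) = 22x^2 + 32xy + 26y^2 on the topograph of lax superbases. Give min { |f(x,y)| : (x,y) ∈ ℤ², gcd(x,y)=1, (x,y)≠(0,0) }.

translate: b→-12 (≡32 mod 44), so (22,32,26)→(22,-12,16)
flip: (22,-12,16)→(16,12,22)
reduced (well bottom): (16,12,22) with a≤c, −a<b≤a
well minimum = a = 16

16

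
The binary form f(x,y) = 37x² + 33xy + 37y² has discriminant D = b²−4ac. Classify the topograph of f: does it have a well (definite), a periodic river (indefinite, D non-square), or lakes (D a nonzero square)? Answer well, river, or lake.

D = b²−4ac = 33² − 4·37·37 = -4387
D < 0 ⇒ definite ⇒ every region one sign ⇒ single well

well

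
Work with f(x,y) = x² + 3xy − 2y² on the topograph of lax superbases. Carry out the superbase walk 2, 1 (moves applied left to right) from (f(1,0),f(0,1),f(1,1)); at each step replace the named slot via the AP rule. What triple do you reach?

start (1,-2,2) = (f(1,0),f(0,1),f(1,1))
replace slot 2: 2·(1+2) − (-2) = 8 → (1,8,2)
replace slot 1: 2·(8+2) − 1 = 19 → (19,8,2)

19,8,2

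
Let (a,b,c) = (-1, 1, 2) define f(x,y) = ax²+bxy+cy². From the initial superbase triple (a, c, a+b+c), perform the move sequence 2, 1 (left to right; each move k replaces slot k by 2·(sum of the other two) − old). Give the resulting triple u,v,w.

start (-1,2,2) = (f(1,0),f(0,1),f(1,1))
replace slot 2: 2·((-1)+2) − 2 = 0 → (-1,0,2)
replace slot 1: 2·(0+2) − (-1) = 5 → (5,0,2)

5,0,2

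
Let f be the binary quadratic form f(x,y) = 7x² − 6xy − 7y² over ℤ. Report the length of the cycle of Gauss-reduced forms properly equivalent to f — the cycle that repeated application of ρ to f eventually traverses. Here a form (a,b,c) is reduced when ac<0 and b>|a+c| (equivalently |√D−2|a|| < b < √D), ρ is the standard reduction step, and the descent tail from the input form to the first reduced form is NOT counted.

D = 232, ⌊√D⌋ = 15
descent: ρ → (-7,6,7)  [lands on river]
river: ρ → (7,8,-6)
river: ρ → (-6,4,9)
river: ρ → (9,14,-1)
river: ρ → (-1,14,9)
river: ρ → (9,4,-6)
river: ρ → (-6,8,7)
river: ρ → (7,6,-7)
river: ρ → (-7,8,6)
river: ρ → (6,4,-9)
river: ρ → (-9,14,1)
river: ρ → (1,14,-9)
river: ρ → (-9,4,6)
river: ρ → (6,8,-7)
ρ-cycle length = 14 (tail of 1 descent step not counted)

14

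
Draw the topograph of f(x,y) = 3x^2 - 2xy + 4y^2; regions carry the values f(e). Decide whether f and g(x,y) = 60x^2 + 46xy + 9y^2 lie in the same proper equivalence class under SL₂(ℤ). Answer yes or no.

D₁ = -44, D₂ = -44
f: reduced (well bottom): (3,-2,4) with a≤c, −a<b≤a
g: flip: (60,46,9)→(9,-46,60)
g: translate: b→8 (≡-46 mod 18), so (9,-46,60)→(9,8,3)
g: flip: (9,8,3)→(3,-8,9)
g: translate: b→-2 (≡-8 mod 6), so (3,-8,9)→(3,-2,4)
g: reduced (well bottom): (3,-2,4) with a≤c, −a<b≤a
reduced forms (3, -2, 4) vs (3, -2, 4) ⇒ equivalent

yes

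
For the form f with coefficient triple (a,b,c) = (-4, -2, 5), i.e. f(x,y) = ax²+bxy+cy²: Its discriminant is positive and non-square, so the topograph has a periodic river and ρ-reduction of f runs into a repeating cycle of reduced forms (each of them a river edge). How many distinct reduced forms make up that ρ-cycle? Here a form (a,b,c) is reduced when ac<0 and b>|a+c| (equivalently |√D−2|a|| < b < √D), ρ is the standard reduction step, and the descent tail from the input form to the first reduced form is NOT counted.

D = 84, ⌊√D⌋ = 9
descent: ρ → (5,2,-4)  [lands on river]
river: ρ → (-4,6,3)
river: ρ → (3,6,-4)
river: ρ → (-4,2,5)
river: ρ → (5,8,-1)
river: ρ → (-1,8,5)
ρ-cycle length = 6 (tail of 1 descent step not counted)

6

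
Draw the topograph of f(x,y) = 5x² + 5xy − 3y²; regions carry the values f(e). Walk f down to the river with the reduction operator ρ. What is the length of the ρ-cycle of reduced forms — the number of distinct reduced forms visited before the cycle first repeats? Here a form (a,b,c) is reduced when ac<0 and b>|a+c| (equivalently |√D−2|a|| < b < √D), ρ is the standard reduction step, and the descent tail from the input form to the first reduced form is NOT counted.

D = 85, ⌊√D⌋ = 9
river: ρ → (-3,7,3)
river: ρ → (3,5,-5)
river: ρ → (-5,5,3)
river: ρ → (3,7,-3)
river: ρ → (-3,5,5)
river: ρ → (5,5,-3)
ρ-cycle length = 6 (tail of 0 descent steps not counted)

6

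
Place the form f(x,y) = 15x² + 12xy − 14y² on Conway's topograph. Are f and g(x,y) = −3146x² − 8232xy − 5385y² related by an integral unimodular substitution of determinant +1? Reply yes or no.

D₁ = 984, D₂ = 984
river cycle of f (length 14): (-14, 16, 13), (13, 10, -17), (-17, 24, 6), (6, 24, -17), (-17, 10, 13), (13, 16, -14), (-14, 12, 15), (15, 18, -11), (-11, 26, 7), (7, 30, -3), … (4 more)
river cycle of g (length 14): (-17, 24, 6), (6, 24, -17), (-17, 10, 13), (13, 16, -14), (-14, 12, 15), (15, 18, -11), (-11, 26, 7), (7, 30, -3), (-3, 30, 7), (7, 26, -11), … (4 more)
cycles coincide ⇒ equivalent

yes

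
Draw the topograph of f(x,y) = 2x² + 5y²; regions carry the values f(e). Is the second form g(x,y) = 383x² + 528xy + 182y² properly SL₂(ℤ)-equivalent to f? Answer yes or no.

D₁ = -40, D₂ = -40
f: reduced (well bottom): (2,0,5) with a≤c, −a<b≤a
g: translate: b→-238 (≡528 mod 766), so (383,528,182)→(383,-238,37)
g: flip: (383,-238,37)→(37,238,383)
g: translate: b→16 (≡238 mod 74), so (37,238,383)→(37,16,2)
g: flip: (37,16,2)→(2,-16,37)
g: translate: b→0 (≡-16 mod 4), so (2,-16,37)→(2,0,5)
g: reduced (well bottom): (2,0,5) with a≤c, −a<b≤a
reduced forms (2, 0, 5) vs (2, 0, 5) ⇒ equivalent

yes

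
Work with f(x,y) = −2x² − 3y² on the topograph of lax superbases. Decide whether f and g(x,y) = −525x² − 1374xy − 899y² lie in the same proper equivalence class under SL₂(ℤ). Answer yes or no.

D₁ = -24, D₂ = -24
f is negative-definite; reduce −f:
−f: reduced (well bottom): (2,0,3) with a≤c, −a<b≤a
flip sign back: reduced form of f is (-2,0,-3)
g is negative-definite; reduce −g:
−g: translate: b→324 (≡1374 mod 1050), so (525,1374,899)→(525,324,50)
−g: flip: (525,324,50)→(50,-324,525)
−g: translate: b→-24 (≡-324 mod 100), so (50,-324,525)→(50,-24,3)
−g: flip: (50,-24,3)→(3,24,50)
−g: translate: b→0 (≡24 mod 6), so (3,24,50)→(3,0,2)
−g: flip: (3,0,2)→(2,0,3)
−g: reduced (well bottom): (2,0,3) with a≤c, −a<b≤a
flip sign back: reduced form of g is (-2,0,-3)
reduced forms (-2, 0, -3) vs (-2, 0, -3) ⇒ equivalent

yes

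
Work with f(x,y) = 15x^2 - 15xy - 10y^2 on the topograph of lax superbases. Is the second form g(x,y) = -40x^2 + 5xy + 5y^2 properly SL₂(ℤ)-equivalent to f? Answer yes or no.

D₁ = 825, D₂ = 825
river cycle of f (length 4): (-10, 15, 15), (15, 15, -10), (-10, 25, 5), (5, 25, -10)
river cycle of g (length 4): (5, 25, -10), (-10, 15, 15), (15, 15, -10), (-10, 25, 5)
cycles coincide ⇒ equivalent

yes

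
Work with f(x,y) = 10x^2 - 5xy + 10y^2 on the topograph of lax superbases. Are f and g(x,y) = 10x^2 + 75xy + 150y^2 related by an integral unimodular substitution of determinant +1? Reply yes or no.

D₁ = -375, D₂ = -375
f: flip: (10,-5,10)→(10,5,10)
f: reduced (well bottom): (10,5,10) with a≤c, −a<b≤a
g: translate: b→-5 (≡75 mod 20), so (10,75,150)→(10,-5,10)
g: flip: (10,-5,10)→(10,5,10)
g: reduced (well bottom): (10,5,10) with a≤c, −a<b≤a
reduced forms (10, 5, 10) vs (10, 5, 10) ⇒ equivalent

yes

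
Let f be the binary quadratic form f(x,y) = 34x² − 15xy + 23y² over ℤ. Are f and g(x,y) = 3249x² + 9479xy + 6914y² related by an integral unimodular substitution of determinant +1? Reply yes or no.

D₁ = -2903, D₂ = -2903
f: flip: (34,-15,23)→(23,15,34)
f: reduced (well bottom): (23,15,34) with a≤c, −a<b≤a
g: translate: b→2981 (≡9479 mod 6498), so (3249,9479,6914)→(3249,2981,684)
g: flip: (3249,2981,684)→(684,-2981,3249)
g: translate: b→-245 (≡-2981 mod 1368), so (684,-2981,3249)→(684,-245,23)
g: flip: (684,-245,23)→(23,245,684)
g: translate: b→15 (≡245 mod 46), so (23,245,684)→(23,15,34)
g: reduced (well bottom): (23,15,34) with a≤c, −a<b≤a
reduced forms (23, 15, 34) vs (23, 15, 34) ⇒ equivalent

yes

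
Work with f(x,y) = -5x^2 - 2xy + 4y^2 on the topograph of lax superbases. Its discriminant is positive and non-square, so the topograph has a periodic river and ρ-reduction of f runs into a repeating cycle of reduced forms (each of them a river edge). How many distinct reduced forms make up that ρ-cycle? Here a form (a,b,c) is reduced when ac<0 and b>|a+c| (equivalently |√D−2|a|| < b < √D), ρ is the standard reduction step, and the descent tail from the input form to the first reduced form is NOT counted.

D = 84, ⌊√D⌋ = 9
descent: ρ → (4,2,-5)  [lands on river]
river: ρ → (-5,8,1)
river: ρ → (1,8,-5)
river: ρ → (-5,2,4)
river: ρ → (4,6,-3)
river: ρ → (-3,6,4)
ρ-cycle length = 6 (tail of 1 descent step not counted)

6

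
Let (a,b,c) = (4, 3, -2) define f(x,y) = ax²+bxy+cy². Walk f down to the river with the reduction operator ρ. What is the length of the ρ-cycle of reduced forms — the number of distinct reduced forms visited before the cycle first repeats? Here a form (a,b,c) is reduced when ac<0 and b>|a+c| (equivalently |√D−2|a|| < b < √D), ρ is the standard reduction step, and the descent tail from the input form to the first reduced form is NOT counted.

D = 41, ⌊√D⌋ = 6
river: ρ → (-2,5,2)
river: ρ → (2,3,-4)
river: ρ → (-4,5,1)
river: ρ → (1,5,-4)
river: ρ → (-4,3,2)
river: ρ → (2,5,-2)
river: ρ → (-2,3,4)
river: ρ → (4,5,-1)
river: ρ → (-1,5,4)
river: ρ → (4,3,-2)
ρ-cycle length = 10 (tail of 0 descent steps not counted)

10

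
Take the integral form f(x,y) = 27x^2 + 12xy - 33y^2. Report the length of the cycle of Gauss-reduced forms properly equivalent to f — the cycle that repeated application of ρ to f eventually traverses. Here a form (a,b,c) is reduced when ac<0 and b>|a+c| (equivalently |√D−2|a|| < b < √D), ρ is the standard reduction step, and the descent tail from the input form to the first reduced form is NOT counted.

D = 3708, ⌊√D⌋ = 60
river: ρ → (-33,54,6)
river: ρ → (6,54,-33)
river: ρ → (-33,12,27)
river: ρ → (27,42,-18)
river: ρ → (-18,30,39)
river: ρ → (39,48,-9)
river: ρ → (-9,60,3)
river: ρ → (3,60,-9)
river: ρ → (-9,48,39)
river: ρ → (39,30,-18)
river: ρ → (-18,42,27)
river: ρ → (27,12,-33)
ρ-cycle length = 12 (tail of 0 descent steps not counted)

12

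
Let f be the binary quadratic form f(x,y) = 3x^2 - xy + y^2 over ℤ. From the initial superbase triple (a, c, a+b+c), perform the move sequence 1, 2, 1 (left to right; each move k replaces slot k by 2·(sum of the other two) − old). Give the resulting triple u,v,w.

start (3,1,3) = (f(1,0),f(0,1),f(1,1))
replace slot 1: 2·(1+3) − 3 = 5 → (5,1,3)
replace slot 2: 2·(5+3) − 1 = 15 → (5,15,3)
replace slot 1: 2·(15+3) − 5 = 31 → (31,15,3)

31,15,3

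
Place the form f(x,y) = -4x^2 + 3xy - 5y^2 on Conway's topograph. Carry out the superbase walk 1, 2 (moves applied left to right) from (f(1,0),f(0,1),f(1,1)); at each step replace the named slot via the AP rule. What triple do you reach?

start (-4,-5,-6) = (f(1,0),f(0,1),f(1,1))
replace slot 1: 2·((-5)+(-6)) − (-4) = -18 → (-18,-5,-6)
replace slot 2: 2·((-18)+(-6)) − (-5) = -43 → (-18,-43,-6)

-18,-43,-6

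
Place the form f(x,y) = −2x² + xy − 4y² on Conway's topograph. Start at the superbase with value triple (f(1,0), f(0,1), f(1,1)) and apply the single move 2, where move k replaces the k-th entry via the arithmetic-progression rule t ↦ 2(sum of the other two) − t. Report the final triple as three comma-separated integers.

start (-2,-4,-5) = (f(1,0),f(0,1),f(1,1))
replace slot 2: 2·((-2)+(-5)) − (-4) = -10 → (-2,-10,-5)

-2,-10,-5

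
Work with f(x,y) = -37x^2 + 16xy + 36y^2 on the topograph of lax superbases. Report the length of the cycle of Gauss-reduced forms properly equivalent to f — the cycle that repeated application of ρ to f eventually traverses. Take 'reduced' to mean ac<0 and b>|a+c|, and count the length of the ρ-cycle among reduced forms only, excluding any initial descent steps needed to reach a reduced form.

D = 5584, ⌊√D⌋ = 74
river: ρ → (36,56,-17)
river: ρ → (-17,46,51)
river: ρ → (51,56,-12)
river: ρ → (-12,64,31)
river: ρ → (31,60,-16)
river: ρ → (-16,68,15)
river: ρ → (15,52,-48)
river: ρ → (-48,44,19)
river: ρ → (19,70,-9)
river: ρ → (-9,74,3)
river: ρ → (3,70,-57)
river: ρ → (-57,44,16)
river: ρ → (16,52,-45)
river: ρ → (-45,38,23)
river: ρ → (23,54,-29)
river: ρ → (-29,62,15)
river: ρ → (15,58,-37)
river: ρ → (-37,16,36)
ρ-cycle length = 18 (tail of 0 descent steps not counted)

18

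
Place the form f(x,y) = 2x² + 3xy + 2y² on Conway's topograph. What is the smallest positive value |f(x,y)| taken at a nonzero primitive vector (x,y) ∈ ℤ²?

translate: b→-1 (≡3 mod 4), so (2,3,2)→(2,-1,1)
flip: (2,-1,1)→(1,1,2)
reduced (well bottom): (1,1,2) with a≤c, −a<b≤a
well minimum = a = 1

1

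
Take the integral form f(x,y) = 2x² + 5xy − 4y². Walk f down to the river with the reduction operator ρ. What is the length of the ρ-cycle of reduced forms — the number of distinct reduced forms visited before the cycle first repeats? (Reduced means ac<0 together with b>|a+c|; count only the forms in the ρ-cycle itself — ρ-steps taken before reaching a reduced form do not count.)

D = 57, ⌊√D⌋ = 7
river: ρ → (-4,3,3)
river: ρ → (3,3,-4)
river: ρ → (-4,5,2)
river: ρ → (2,7,-1)
river: ρ → (-1,7,2)
river: ρ → (2,5,-4)
ρ-cycle length = 6 (tail of 0 descent steps not counted)

6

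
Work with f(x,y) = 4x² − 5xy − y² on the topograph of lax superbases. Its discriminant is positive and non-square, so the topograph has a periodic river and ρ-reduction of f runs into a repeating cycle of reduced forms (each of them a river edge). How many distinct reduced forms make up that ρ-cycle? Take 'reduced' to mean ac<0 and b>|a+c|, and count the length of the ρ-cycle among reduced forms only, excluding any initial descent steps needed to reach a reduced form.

D = 41, ⌊√D⌋ = 6
descent: ρ → (-1,5,4)  [lands on river]
river: ρ → (4,3,-2)
river: ρ → (-2,5,2)
river: ρ → (2,3,-4)
river: ρ → (-4,5,1)
river: ρ → (1,5,-4)
river: ρ → (-4,3,2)
river: ρ → (2,5,-2)
river: ρ → (-2,3,4)
river: ρ → (4,5,-1)
ρ-cycle length = 10 (tail of 1 descent step not counted)

10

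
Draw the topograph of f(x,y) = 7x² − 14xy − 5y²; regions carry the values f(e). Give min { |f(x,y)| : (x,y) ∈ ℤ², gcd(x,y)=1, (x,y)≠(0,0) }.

descent: ρ → (-5,14,7)  [lands on river]
river: ρ → (7,14,-5)
river: ρ → (-5,16,4)
river: ρ → (4,16,-5)
closes: descent 1, river 4
min |a| on river = 4

4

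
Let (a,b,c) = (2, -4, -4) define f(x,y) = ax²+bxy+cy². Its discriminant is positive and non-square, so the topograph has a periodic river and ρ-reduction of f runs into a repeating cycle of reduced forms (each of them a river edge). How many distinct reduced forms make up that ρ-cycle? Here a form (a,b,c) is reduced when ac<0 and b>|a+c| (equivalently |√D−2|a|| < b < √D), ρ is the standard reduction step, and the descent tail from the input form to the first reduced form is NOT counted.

D = 48, ⌊√D⌋ = 6
descent: ρ → (-4,4,2)  [lands on river]
river: ρ → (2,4,-4)
ρ-cycle length = 2 (tail of 1 descent step not counted)

2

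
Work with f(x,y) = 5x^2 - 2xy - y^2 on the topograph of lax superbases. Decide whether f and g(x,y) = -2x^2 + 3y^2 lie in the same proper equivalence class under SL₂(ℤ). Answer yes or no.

D₁ = 24, D₂ = 24
river cycle of f (length 2): (-1, 4, 2), (2, 4, -1)
river cycle of g (length 2): (-2, 4, 1), (1, 4, -2)
cycles differ ⇒ inequivalent

no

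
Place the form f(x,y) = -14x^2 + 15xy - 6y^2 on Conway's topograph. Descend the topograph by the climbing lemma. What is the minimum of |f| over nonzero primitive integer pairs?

translate: b→13 (≡-15 mod 28), so (14,-15,6)→(14,13,5)
flip: (14,13,5)→(5,-13,14)
translate: b→-3 (≡-13 mod 10), so (5,-13,14)→(5,-3,6)
reduced (well bottom): (5,-3,6) with a≤c, −a<b≤a
well minimum |f| = |-5| = 5 (negative-definite)

5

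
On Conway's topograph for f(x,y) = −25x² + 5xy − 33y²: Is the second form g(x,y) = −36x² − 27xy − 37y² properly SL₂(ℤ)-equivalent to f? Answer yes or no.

D₁ = -3275, D₂ = -4599
discriminants differ ⇒ not SL₂(ℤ)-equivalent

no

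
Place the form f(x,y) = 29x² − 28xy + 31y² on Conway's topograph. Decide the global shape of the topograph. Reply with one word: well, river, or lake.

D = b²−4ac = (-28)² − 4·29·31 = -2812
D < 0 ⇒ definite ⇒ every region one sign ⇒ single well

well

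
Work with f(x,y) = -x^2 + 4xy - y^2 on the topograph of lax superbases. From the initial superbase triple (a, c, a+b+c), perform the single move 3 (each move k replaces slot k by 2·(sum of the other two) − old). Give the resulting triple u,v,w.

start (-1,-1,2) = (f(1,0),f(0,1),f(1,1))
replace slot 3: 2·((-1)+(-1)) − 2 = -6 → (-1,-1,-6)

-1,-1,-6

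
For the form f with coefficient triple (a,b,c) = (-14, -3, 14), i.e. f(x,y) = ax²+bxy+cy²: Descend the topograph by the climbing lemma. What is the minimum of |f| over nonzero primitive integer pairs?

descent: ρ → (14,3,-14)  [lands on river]
river: ρ → (-14,25,3)
river: ρ → (3,23,-22)
river: ρ → (-22,21,4)
river: ρ → (4,27,-4)
river: ρ → (-4,21,22)
river: ρ → (22,23,-3)
river: ρ → (-3,25,14)
closes: descent 1, river 8
min |a| on river = 3

3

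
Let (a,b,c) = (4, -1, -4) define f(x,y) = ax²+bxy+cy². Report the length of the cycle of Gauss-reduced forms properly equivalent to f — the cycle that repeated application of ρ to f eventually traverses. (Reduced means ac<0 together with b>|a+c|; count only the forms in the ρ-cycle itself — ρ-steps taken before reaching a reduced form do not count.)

D = 65, ⌊√D⌋ = 8
descent: ρ → (-4,1,4)  [lands on river]
river: ρ → (4,7,-1)
river: ρ → (-1,7,4)
river: ρ → (4,1,-4)
river: ρ → (-4,7,1)
river: ρ → (1,7,-4)
ρ-cycle length = 6 (tail of 1 descent step not counted)

6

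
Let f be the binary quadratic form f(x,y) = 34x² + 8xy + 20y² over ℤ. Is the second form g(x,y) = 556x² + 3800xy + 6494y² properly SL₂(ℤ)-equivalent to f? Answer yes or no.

D₁ = -2656, D₂ = -2656
f: flip: (34,8,20)→(20,-8,34)
f: reduced (well bottom): (20,-8,34) with a≤c, −a<b≤a
g: translate: b→464 (≡3800 mod 1112), so (556,3800,6494)→(556,464,98)
g: flip: (556,464,98)→(98,-464,556)
g: translate: b→-72 (≡-464 mod 196), so (98,-464,556)→(98,-72,20)
g: flip: (98,-72,20)→(20,72,98)
g: translate: b→-8 (≡72 mod 40), so (20,72,98)→(20,-8,34)
g: reduced (well bottom): (20,-8,34) with a≤c, −a<b≤a
reduced forms (20, -8, 34) vs (20, -8, 34) ⇒ equivalent

yes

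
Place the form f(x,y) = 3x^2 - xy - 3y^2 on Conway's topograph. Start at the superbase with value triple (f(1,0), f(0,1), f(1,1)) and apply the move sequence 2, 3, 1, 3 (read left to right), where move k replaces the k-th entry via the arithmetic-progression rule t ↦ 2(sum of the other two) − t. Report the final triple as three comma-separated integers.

start (3,-3,-1) = (f(1,0),f(0,1),f(1,1))
replace slot 2: 2·(3+(-1)) − (-3) = 7 → (3,7,-1)
replace slot 3: 2·(3+7) − (-1) = 21 → (3,7,21)
replace slot 1: 2·(7+21) − 3 = 53 → (53,7,21)
replace slot 3: 2·(53+7) − 21 = 99 → (53,7,99)

53,7,99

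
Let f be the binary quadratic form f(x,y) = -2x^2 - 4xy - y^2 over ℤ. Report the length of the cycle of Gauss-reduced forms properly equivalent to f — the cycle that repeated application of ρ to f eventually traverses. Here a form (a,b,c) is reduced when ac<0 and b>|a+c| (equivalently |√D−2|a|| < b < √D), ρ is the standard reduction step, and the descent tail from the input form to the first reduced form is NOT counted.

D = 8, ⌊√D⌋ = 2
descent: ρ → (-1,2,1)  [lands on river]
river: ρ → (1,2,-1)
ρ-cycle length = 2 (tail of 1 descent step not counted)

2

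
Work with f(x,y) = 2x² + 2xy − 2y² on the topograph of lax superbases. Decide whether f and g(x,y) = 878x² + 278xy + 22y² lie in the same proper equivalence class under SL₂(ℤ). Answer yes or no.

D₁ = 20, D₂ = 20
river cycle of f (length 2): (-2, 2, 2), (2, 2, -2)
river cycle of g (length 2): (2, 2, -2), (-2, 2, 2)
cycles coincide ⇒ equivalent

yes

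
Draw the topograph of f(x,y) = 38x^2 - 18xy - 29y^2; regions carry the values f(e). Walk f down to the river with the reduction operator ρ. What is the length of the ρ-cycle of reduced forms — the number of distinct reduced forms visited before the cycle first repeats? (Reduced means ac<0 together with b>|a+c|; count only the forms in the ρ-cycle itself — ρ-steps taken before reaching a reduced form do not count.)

D = 4732, ⌊√D⌋ = 68
descent: ρ → (-29,18,38)  [lands on river]
river: ρ → (38,58,-9)
river: ρ → (-9,68,3)
river: ρ → (3,64,-53)
river: ρ → (-53,42,14)
river: ρ → (14,42,-53)
river: ρ → (-53,64,3)
river: ρ → (3,68,-9)
river: ρ → (-9,58,38)
river: ρ → (38,18,-29)
river: ρ → (-29,40,27)
river: ρ → (27,68,-1)
river: ρ → (-1,68,27)
river: ρ → (27,40,-29)
ρ-cycle length = 14 (tail of 1 descent step not counted)

14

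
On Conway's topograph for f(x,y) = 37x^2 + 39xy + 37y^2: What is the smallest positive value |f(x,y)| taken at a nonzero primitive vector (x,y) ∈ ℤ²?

translate: b→-35 (≡39 mod 74), so (37,39,37)→(37,-35,35)
flip: (37,-35,35)→(35,35,37)
reduced (well bottom): (35,35,37) with a≤c, −a<b≤a
well minimum = a = 35

35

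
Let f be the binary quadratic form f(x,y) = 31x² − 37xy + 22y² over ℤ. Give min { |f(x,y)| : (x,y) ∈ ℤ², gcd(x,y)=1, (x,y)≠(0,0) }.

translate: b→25 (≡-37 mod 62), so (31,-37,22)→(31,25,16)
flip: (31,25,16)→(16,-25,31)
translate: b→7 (≡-25 mod 32), so (16,-25,31)→(16,7,22)
reduced (well bottom): (16,7,22) with a≤c, −a<b≤a
well minimum = a = 16

16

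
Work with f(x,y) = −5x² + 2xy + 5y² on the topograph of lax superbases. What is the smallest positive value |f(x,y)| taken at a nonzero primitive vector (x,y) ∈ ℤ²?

river: ρ → (5,8,-2)
river: ρ → (-2,8,5)
river: ρ → (5,2,-5)
river: ρ → (-5,8,2)
river: ρ → (2,8,-5)
river: ρ → (-5,2,5)
closes: descent 0, river 6
min |a| on river = 2

2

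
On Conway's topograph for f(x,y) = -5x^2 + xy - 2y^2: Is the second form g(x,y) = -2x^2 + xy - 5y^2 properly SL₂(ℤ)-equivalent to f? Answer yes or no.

D₁ = -39, D₂ = -39
f is negative-definite; reduce −f:
−f: flip: (5,-1,2)→(2,1,5)
−f: reduced (well bottom): (2,1,5) with a≤c, −a<b≤a
flip sign back: reduced form of f is (-2,-1,-5)
g is negative-definite; reduce −g:
−g: reduced (well bottom): (2,-1,5) with a≤c, −a<b≤a
flip sign back: reduced form of g is (-2,1,-5)
reduced forms (-2, -1, -5) vs (-2, 1, -5) ⇒ inequivalent

no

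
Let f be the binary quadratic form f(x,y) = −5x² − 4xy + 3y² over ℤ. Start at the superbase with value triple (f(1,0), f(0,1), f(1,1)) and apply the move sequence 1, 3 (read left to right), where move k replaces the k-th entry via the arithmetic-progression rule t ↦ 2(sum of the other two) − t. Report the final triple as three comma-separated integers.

start (-5,3,-6) = (f(1,0),f(0,1),f(1,1))
replace slot 1: 2·(3+(-6)) − (-5) = -1 → (-1,3,-6)
replace slot 3: 2·((-1)+3) − (-6) = 10 → (-1,3,10)

-1,3,10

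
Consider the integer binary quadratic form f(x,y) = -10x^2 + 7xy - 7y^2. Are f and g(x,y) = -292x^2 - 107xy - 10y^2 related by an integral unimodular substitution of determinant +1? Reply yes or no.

D₁ = -231, D₂ = -231
f is negative-definite; reduce −f:
−f: flip: (10,-7,7)→(7,7,10)
−f: reduced (well bottom): (7,7,10) with a≤c, −a<b≤a
flip sign back: reduced form of f is (-7,-7,-10)
g is negative-definite; reduce −g:
−g: flip: (292,107,10)→(10,-107,292)
−g: translate: b→-7 (≡-107 mod 20), so (10,-107,292)→(10,-7,7)
−g: flip: (10,-7,7)→(7,7,10)
−g: reduced (well bottom): (7,7,10) with a≤c, −a<b≤a
flip sign back: reduced form of g is (-7,-7,-10)
reduced forms (-7, -7, -10) vs (-7, -7, -10) ⇒ equivalent

yes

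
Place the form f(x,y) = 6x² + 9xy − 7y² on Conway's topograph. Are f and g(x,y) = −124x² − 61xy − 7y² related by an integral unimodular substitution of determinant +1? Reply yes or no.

D₁ = 249, D₂ = 249
river cycle of f (length 16): (-7, 5, 8), (8, 11, -4), (-4, 13, 5), (5, 7, -10), (-10, 13, 2), (2, 15, -3), (-3, 15, 2), (2, 13, -10), (-10, 7, 5), (5, 13, -4), … (6 more)
river cycle of g (length 16): (-7, 5, 8), (8, 11, -4), (-4, 13, 5), (5, 7, -10), (-10, 13, 2), (2, 15, -3), (-3, 15, 2), (2, 13, -10), (-10, 7, 5), (5, 13, -4), … (6 more)
cycles coincide ⇒ equivalent

yes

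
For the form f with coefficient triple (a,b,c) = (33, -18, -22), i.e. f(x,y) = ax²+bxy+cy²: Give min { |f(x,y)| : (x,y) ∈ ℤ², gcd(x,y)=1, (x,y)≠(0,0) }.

descent: ρ → (-22,18,33)  [lands on river]
river: ρ → (33,48,-7)
river: ρ → (-7,50,26)
river: ρ → (26,54,-3)
river: ρ → (-3,54,26)
river: ρ → (26,50,-7)
river: ρ → (-7,48,33)
river: ρ → (33,18,-22)
river: ρ → (-22,26,29)
river: ρ → (29,32,-19)
river: ρ → (-19,44,17)
river: ρ → (17,24,-39)
river: ρ → (-39,54,2)
river: ρ → (2,54,-39)
river: ρ → (-39,24,17)
river: ρ → (17,44,-19)
river: ρ → (-19,32,29)
river: ρ → (29,26,-22)
closes: descent 1, river 18
min |a| on river = 2

2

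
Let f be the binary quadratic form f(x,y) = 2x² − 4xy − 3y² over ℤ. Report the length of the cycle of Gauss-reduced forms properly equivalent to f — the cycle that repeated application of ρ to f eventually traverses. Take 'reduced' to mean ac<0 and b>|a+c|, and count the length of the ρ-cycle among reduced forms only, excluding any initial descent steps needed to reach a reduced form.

D = 40, ⌊√D⌋ = 6
descent: ρ → (-3,4,2)  [lands on river]
river: ρ → (2,4,-3)
river: ρ → (-3,2,3)
river: ρ → (3,4,-2)
river: ρ → (-2,4,3)
river: ρ → (3,2,-3)
ρ-cycle length = 6 (tail of 1 descent step not counted)

6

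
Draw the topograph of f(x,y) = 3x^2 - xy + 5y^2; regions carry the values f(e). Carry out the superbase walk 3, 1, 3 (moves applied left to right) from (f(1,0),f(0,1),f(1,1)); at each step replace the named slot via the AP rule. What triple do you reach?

start (3,5,7) = (f(1,0),f(0,1),f(1,1))
replace slot 3: 2·(3+5) − 7 = 9 → (3,5,9)
replace slot 1: 2·(5+9) − 3 = 25 → (25,5,9)
replace slot 3: 2·(25+5) − 9 = 51 → (25,5,51)

25,5,51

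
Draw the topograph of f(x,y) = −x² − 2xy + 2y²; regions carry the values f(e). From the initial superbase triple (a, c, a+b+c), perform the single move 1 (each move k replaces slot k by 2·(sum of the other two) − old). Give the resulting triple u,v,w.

start (-1,2,-1) = (f(1,0),f(0,1),f(1,1))
replace slot 1: 2·(2+(-1)) − (-1) = 3 → (3,2,-1)

3,2,-1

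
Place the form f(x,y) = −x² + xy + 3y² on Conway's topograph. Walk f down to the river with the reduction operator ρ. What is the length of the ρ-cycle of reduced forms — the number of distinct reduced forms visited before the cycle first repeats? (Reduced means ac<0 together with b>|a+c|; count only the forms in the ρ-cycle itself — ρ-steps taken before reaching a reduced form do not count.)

D = 13, ⌊√D⌋ = 3
descent: ρ → (3,-1,-1)
descent: ρ → (-1,3,1)  [lands on river]
river: ρ → (1,3,-1)
ρ-cycle length = 2 (tail of 2 descent steps not counted)

2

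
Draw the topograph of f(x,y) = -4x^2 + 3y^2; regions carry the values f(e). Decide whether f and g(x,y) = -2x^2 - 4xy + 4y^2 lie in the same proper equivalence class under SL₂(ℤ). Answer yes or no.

D₁ = 48, D₂ = 48
river cycle of f (length 2): (3, 6, -1), (-1, 6, 3)
river cycle of g (length 2): (4, 4, -2), (-2, 4, 4)
cycles differ ⇒ inequivalent

no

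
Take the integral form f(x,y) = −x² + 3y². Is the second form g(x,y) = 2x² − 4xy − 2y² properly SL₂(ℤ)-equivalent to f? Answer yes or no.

D₁ = 12, D₂ = 32
discriminants differ ⇒ not SL₂(ℤ)-equivalent

no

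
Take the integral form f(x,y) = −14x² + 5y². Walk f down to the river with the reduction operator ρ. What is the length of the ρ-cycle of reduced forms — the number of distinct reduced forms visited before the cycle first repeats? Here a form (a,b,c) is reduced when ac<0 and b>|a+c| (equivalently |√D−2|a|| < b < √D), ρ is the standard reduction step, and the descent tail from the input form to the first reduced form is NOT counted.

D = 280, ⌊√D⌋ = 16
descent: ρ → (5,10,-9)  [lands on river]
river: ρ → (-9,8,6)
river: ρ → (6,16,-1)
river: ρ → (-1,16,6)
river: ρ → (6,8,-9)
river: ρ → (-9,10,5)
ρ-cycle length = 6 (tail of 1 descent step not counted)

6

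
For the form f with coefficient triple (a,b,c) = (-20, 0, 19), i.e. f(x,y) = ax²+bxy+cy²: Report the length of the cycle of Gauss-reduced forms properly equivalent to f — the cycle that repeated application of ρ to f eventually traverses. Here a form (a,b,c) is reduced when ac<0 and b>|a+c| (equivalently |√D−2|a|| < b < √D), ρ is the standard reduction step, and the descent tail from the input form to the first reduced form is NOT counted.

D = 1520, ⌊√D⌋ = 38
descent: ρ → (19,38,-1)  [lands on river]
river: ρ → (-1,38,19)
ρ-cycle length = 2 (tail of 1 descent step not counted)

2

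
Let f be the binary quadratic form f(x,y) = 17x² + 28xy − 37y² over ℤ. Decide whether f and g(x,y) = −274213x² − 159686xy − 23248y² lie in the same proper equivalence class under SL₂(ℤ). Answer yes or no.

D₁ = 3300, D₂ = 3300
river cycle of f (length 12): (-37, 46, 8), (8, 50, -25), (-25, 50, 8), (8, 46, -37), (-37, 28, 17), (17, 40, -25), (-25, 10, 32), (32, 54, -3), (-3, 54, 32), (32, 10, -25), … (2 more)
river cycle of g (length 12): (-37, 46, 8), (8, 50, -25), (-25, 50, 8), (8, 46, -37), (-37, 28, 17), (17, 40, -25), (-25, 10, 32), (32, 54, -3), (-3, 54, 32), (32, 10, -25), … (2 more)
cycles coincide ⇒ equivalent

yes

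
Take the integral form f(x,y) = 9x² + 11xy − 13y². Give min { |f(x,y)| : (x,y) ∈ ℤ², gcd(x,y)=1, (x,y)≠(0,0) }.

river: ρ → (-13,15,7)
river: ρ → (7,13,-15)
river: ρ → (-15,17,5)
river: ρ → (5,23,-3)
river: ρ → (-3,19,19)
river: ρ → (19,19,-3)
river: ρ → (-3,23,5)
river: ρ → (5,17,-15)
river: ρ → (-15,13,7)
river: ρ → (7,15,-13)
river: ρ → (-13,11,9)
river: ρ → (9,7,-15)
river: ρ → (-15,23,1)
river: ρ → (1,23,-15)
river: ρ → (-15,7,9)
river: ρ → (9,11,-13)
closes: descent 0, river 16
min |a| on river = 1

1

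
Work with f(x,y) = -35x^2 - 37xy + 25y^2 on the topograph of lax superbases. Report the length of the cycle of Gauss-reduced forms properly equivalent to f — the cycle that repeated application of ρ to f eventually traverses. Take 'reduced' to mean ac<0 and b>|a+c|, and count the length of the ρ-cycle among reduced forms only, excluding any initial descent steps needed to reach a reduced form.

D = 4869, ⌊√D⌋ = 69
descent: ρ → (25,37,-35)  [lands on river]
river: ρ → (-35,33,27)
river: ρ → (27,21,-41)
river: ρ → (-41,61,7)
river: ρ → (7,65,-23)
river: ρ → (-23,27,45)
river: ρ → (45,63,-5)
river: ρ → (-5,67,19)
river: ρ → (19,47,-35)
river: ρ → (-35,23,31)
river: ρ → (31,39,-27)
river: ρ → (-27,69,1)
river: ρ → (1,69,-27)
river: ρ → (-27,39,31)
river: ρ → (31,23,-35)
river: ρ → (-35,47,19)
river: ρ → (19,67,-5)
river: ρ → (-5,63,45)
river: ρ → (45,27,-23)
river: ρ → (-23,65,7)
river: ρ → (7,61,-41)
river: ρ → (-41,21,27)
river: ρ → (27,33,-35)
river: ρ → (-35,37,25)
river: ρ → (25,63,-9)
river: ρ → (-9,63,25)
ρ-cycle length = 26 (tail of 1 descent step not counted)

26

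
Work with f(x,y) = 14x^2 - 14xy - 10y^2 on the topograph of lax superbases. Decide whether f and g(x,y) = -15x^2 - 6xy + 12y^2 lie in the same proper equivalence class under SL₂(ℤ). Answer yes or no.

D₁ = 756, D₂ = 756
river cycle of f (length 4): (-10, 14, 14), (14, 14, -10), (-10, 26, 2), (2, 26, -10)
river cycle of g (length 6): (12, 6, -15), (-15, 24, 3), (3, 24, -15), (-15, 6, 12), (12, 18, -9), (-9, 18, 12)
cycles differ ⇒ inequivalent

no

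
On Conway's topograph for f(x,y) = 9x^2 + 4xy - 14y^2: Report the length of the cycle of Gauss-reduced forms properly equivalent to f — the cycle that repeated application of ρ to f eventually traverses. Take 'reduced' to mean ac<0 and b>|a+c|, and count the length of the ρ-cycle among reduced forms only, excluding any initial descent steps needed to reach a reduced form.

D = 520, ⌊√D⌋ = 22
descent: ρ → (-14,-4,9)
descent: ρ → (9,22,-1)  [lands on river]
river: ρ → (-1,22,9)
river: ρ → (9,14,-9)
river: ρ → (-9,22,1)
river: ρ → (1,22,-9)
river: ρ → (-9,14,9)
ρ-cycle length = 6 (tail of 2 descent steps not counted)

6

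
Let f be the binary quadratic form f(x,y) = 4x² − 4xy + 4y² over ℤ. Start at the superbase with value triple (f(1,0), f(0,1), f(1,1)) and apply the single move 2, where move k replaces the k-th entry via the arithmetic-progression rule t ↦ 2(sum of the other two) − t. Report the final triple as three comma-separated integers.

start (4,4,4) = (f(1,0),f(0,1),f(1,1))
replace slot 2: 2·(4+4) − 4 = 12 → (4,12,4)

4,12,4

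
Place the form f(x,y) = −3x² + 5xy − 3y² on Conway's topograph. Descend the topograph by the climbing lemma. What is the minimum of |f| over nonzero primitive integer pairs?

translate: b→1 (≡-5 mod 6), so (3,-5,3)→(3,1,1)
flip: (3,1,1)→(1,-1,3)
translate: b→1 (≡-1 mod 2), so (1,-1,3)→(1,1,3)
reduced (well bottom): (1,1,3) with a≤c, −a<b≤a
well minimum |f| = |-1| = 1 (negative-definite)

1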